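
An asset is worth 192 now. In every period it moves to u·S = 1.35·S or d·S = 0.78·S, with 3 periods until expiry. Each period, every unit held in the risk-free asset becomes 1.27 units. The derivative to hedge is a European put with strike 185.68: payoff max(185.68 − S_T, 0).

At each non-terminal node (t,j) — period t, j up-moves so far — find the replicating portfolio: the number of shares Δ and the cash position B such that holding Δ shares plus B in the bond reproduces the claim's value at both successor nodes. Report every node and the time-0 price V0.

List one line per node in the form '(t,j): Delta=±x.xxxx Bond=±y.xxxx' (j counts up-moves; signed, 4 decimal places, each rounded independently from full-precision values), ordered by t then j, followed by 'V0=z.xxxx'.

Since d<R<u, set p* = (R−d)/(u−d) = 0.8596; price each node as the discounted p*-expectation of its children.
Terminal values V(3,·): V(3,0)=94.5660, V(3,1)=27.9827, V(3,2)=0.0000, V(3,3)=0.0000
(2,0): S=116.8128. Δ = (V_up−V_dn)/(S_up−S_dn) = (27.9827−94.5660)/(157.6973−91.1140) = -1.0000. V = [p*·27.9827 + (1−p*)·94.5660]/1.27 = 29.3919. B = V − Δ·S = 146.2047.
(2,1): S=202.1760. Δ = (V_up−V_dn)/(S_up−S_dn) = (0.0000−27.9827)/(272.9376−157.6973) = -0.2428. V = [p*·0.0000 + (1−p*)·27.9827]/1.27 = 3.0924. B = V − Δ·S = 52.1849.
(2,2): S=349.9200. Δ = (V_up−V_dn)/(S_up−S_dn) = (0.0000−0.0000)/(472.3920−272.9376) = 0.0000. V = [p*·0.0000 + (1−p*)·0.0000]/1.27 = 0.0000. B = V − Δ·S = 0.0000.
(1,0): S=149.7600. Δ = (V_up−V_dn)/(S_up−S_dn) = (3.0924−29.3919)/(202.1760−116.8128) = -0.3081. V = [p*·3.0924 + (1−p*)·29.3919]/1.27 = 5.3414. B = V − Δ·S = 51.4809.
(1,1): S=259.2000. Δ = (V_up−V_dn)/(S_up−S_dn) = (0.0000−3.0924)/(349.9200−202.1760) = -0.0209. V = [p*·0.0000 + (1−p*)·3.0924]/1.27 = 0.3418. B = V − Δ·S = 5.7671.
(0,0): S=192.0000. Δ = (V_up−V_dn)/(S_up−S_dn) = (0.3418−5.3414)/(259.2000−149.7600) = -0.0457. V = [p*·0.3418 + (1−p*)·5.3414]/1.27 = 0.8216. B = V − Δ·S = 9.5930.
Check: Δ(0,0)·S0 + B(0,0) = 0.8216 = V0.

(0,0): Delta=-0.0457 Bond=9.5930
(1,0): Delta=-0.3081 Bond=51.4809
(1,1): Delta=-0.0209 Bond=5.7671
(2,0): Delta=-1.0000 Bond=146.2047
(2,1): Delta=-0.2428 Bond=52.1849
(2,2): Delta=0.0000 Bond=0.0000
V0=0.8216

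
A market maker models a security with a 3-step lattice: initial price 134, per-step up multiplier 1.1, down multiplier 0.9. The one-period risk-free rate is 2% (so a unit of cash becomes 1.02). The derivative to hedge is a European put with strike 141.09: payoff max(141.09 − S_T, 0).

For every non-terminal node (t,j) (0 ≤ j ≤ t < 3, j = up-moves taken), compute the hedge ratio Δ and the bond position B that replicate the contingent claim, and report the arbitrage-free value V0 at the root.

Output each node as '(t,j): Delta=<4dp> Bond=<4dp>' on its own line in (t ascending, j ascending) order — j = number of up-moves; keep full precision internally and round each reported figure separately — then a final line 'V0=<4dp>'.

The replicating-portfolio and risk-neutral prices coincide; use p* = (1.02−0.9)/(1.1−0.9) = 0.6000 for the latter.
Payoff layer (t=3): V(3,0)=43.4040, V(3,1)=21.6960, V(3,2)=0.0000, V(3,3)=0.0000
Node (2,0) S=108.5400: V=(p*·21.6960+(1−p*)·43.4040)/1.02=29.7835; Δ=(21.6960−43.4040)/(119.3940−97.6860)=-1.0000; B=V−Δ·S=138.3235
Node (2,1) S=132.6600: V=(p*·0.0000+(1−p*)·21.6960)/1.02=8.5082; Δ=(0.0000−21.6960)/(145.9260−119.3940)=-0.8177; B=V−Δ·S=116.9882
Node (2,2) S=162.1400: V=(p*·0.0000+(1−p*)·0.0000)/1.02=0.0000; Δ=(0.0000−0.0000)/(178.3540−145.9260)=0.0000; B=V−Δ·S=0.0000
Node (1,0) S=120.6000: V=(p*·8.5082+(1−p*)·29.7835)/1.02=16.6847; Δ=(8.5082−29.7835)/(132.6600−108.5400)=-0.8821; B=V−Δ·S=123.0611
Node (1,1) S=147.4000: V=(p*·0.0000+(1−p*)·8.5082)/1.02=3.3366; Δ=(0.0000−8.5082)/(162.1400−132.6600)=-0.2886; B=V−Δ·S=45.8777
Node (0,0) S=134.0000: V=(p*·3.3366+(1−p*)·16.6847)/1.02=8.5057; Δ=(3.3366−16.6847)/(147.4000−120.6000)=-0.4981; B=V−Δ·S=75.2462
Check: Δ(0,0)·S0 + B(0,0) = 8.5057 = V0.

(0,0): Delta=-0.4981 Bond=75.2462
(1,0): Delta=-0.8821 Bond=123.0611
(1,1): Delta=-0.2886 Bond=45.8777
(2,0): Delta=-1.0000 Bond=138.3235
(2,1): Delta=-0.8177 Bond=116.9882
(2,2): Delta=0.0000 Bond=0.0000
V0=8.5057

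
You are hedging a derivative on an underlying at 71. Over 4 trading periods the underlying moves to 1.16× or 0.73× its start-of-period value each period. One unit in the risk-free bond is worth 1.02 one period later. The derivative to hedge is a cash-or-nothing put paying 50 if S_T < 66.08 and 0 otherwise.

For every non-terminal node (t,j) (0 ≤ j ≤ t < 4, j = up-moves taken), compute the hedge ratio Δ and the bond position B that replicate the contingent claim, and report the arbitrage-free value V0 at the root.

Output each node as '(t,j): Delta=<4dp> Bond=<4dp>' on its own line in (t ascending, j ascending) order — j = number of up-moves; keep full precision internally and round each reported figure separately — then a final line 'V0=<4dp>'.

(0,0): Delta=-0.6856 Bond=66.8615
(1,0): Delta=-0.9808 Bond=83.4978
(1,1): Delta=-0.5959 Bond=60.8130
(2,0): Delta=0.0000 Bond=48.0584
(2,1): Delta=-1.2788 Bond=103.0826
(2,2): Delta=-0.3885 Bond=42.2103
(3,0): Delta=0.0000 Bond=49.0196
(3,1): Delta=0.0000 Bond=49.0196
(3,2): Delta=-1.6673 Bond=132.2389
(3,3): Delta=0.0000 Bond=0.0000
V0=18.1826

Since d<R<u, set p* = (R−d)/(u−d) = 0.6744; price each node as the discounted p*-expectation of its children.
Payoff layer (t=4): V(4,0)=50.0000, V(4,1)=50.0000, V(4,2)=50.0000, V(4,3)=0.0000, V(4,4)=0.0000
Node (3,0) S=27.6202: V=(p*·50.0000+(1−p*)·50.0000)/1.02=49.0196; Δ=(50.0000−50.0000)/(32.0394−20.1628)=0.0000; B=V−Δ·S=49.0196
Node (3,1) S=43.8896: V=(p*·50.0000+(1−p*)·50.0000)/1.02=49.0196; Δ=(50.0000−50.0000)/(50.9120−32.0394)=0.0000; B=V−Δ·S=49.0196
Node (3,2) S=69.7424: V=(p*·0.0000+(1−p*)·50.0000)/1.02=15.9599; Δ=(0.0000−50.0000)/(80.9012−50.9120)=-1.6673; B=V−Δ·S=132.2389
Node (3,3) S=110.8236: V=(p*·0.0000+(1−p*)·0.0000)/1.02=0.0000; Δ=(0.0000−0.0000)/(128.5554−80.9012)=0.0000; B=V−Δ·S=0.0000
Node (2,0) S=37.8359: V=(p*·49.0196+(1−p*)·49.0196)/1.02=48.0584; Δ=(49.0196−49.0196)/(43.8896−27.6202)=0.0000; B=V−Δ·S=48.0584
Node (2,1) S=60.1228: V=(p*·15.9599+(1−p*)·49.0196)/1.02=26.1995; Δ=(15.9599−49.0196)/(69.7424−43.8896)=-1.2788; B=V−Δ·S=103.0826
Node (2,2) S=95.5376: V=(p*·0.0000+(1−p*)·15.9599)/1.02=5.0944; Δ=(0.0000−15.9599)/(110.8236−69.7424)=-0.3885; B=V−Δ·S=42.2103
Node (1,0) S=51.8300: V=(p*·26.1995+(1−p*)·48.0584)/1.02=32.6631; Δ=(26.1995−48.0584)/(60.1228−37.8359)=-0.9808; B=V−Δ·S=83.4978
Node (1,1) S=82.3600: V=(p*·5.0944+(1−p*)·26.1995)/1.02=11.7312; Δ=(5.0944−26.1995)/(95.5376−60.1228)=-0.5959; B=V−Δ·S=60.8130
Node (0,0) S=71.0000: V=(p*·11.7312+(1−p*)·32.6631)/1.02=18.1826; Δ=(11.7312−32.6631)/(82.3600−51.8300)=-0.6856; B=V−Δ·S=66.8615
Root portfolio cost Δ·71+B reproduces V0=18.1826.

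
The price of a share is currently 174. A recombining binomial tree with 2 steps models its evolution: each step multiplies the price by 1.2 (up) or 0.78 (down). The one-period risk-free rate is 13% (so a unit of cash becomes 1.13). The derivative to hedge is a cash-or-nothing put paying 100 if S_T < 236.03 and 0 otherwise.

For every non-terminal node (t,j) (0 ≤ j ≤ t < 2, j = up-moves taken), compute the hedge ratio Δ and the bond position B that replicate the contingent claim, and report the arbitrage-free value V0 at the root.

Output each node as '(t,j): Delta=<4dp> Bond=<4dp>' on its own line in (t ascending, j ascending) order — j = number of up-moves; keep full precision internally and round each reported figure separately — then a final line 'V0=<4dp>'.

(0,0): Delta=-1.0091 Bond=199.5159
(1,0): Delta=0.0000 Bond=88.4956
(1,1): Delta=-1.1403 Bond=252.8445
V0=23.9295

No-arbitrage ⇒ martingale measure with p* = (R−d)/(u−d) = 0.8333.
Payoff layer (t=2): V(2,0)=100.0000, V(2,1)=100.0000, V(2,2)=0.0000
  t=1,j=0: stock 135.7200 → up 162.8640 (V=100.0000), down 105.8616 (V=100.0000). Price 88.4956; hedge Δ=0.0000, bond B=88.4956.
  t=1,j=1: stock 208.8000 → up 250.5600 (V=0.0000), down 162.8640 (V=100.0000). Price 14.7493; hedge Δ=-1.1403, bond B=252.8445.
  t=0,j=0: stock 174.0000 → up 208.8000 (V=14.7493), down 135.7200 (V=88.4956). Price 23.9295; hedge Δ=-1.0091, bond B=199.5159.
Each (Δ,B) replicates both successor values, so the strategy is self-financing and V0 is arbitrage-free.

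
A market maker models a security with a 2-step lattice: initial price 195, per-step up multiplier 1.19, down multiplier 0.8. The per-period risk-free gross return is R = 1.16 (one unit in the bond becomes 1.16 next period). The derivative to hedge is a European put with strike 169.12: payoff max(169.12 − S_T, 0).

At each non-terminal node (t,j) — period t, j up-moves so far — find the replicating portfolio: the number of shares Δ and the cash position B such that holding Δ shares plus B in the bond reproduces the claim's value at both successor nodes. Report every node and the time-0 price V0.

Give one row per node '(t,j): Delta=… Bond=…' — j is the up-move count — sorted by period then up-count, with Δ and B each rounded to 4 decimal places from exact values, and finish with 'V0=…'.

Under the risk-neutral measure, an up-move has probability p* = (R−d)/(u−d) = 0.9231 and values discount at R = 1.16.
At expiry t=2: V(2,0)=44.3200, V(2,1)=0.0000, V(2,2)=0.0000
Node (1,0) S=156.0000: V=(p*·0.0000+(1−p*)·44.3200)/1.16=2.9390; Δ=(0.0000−44.3200)/(185.6400−124.8000)=-0.7285; B=V−Δ·S=116.5800
Node (1,1) S=232.0500: V=(p*·0.0000+(1−p*)·0.0000)/1.16=0.0000; Δ=(0.0000−0.0000)/(276.1395−185.6400)=0.0000; B=V−Δ·S=0.0000
Node (0,0) S=195.0000: V=(p*·0.0000+(1−p*)·2.9390)/1.16=0.1949; Δ=(0.0000−2.9390)/(232.0500−156.0000)=-0.0386; B=V−Δ·S=7.7308
The time-0 hedge costs 0.1949, which is the no-arbitrage price.

(0,0): Delta=-0.0386 Bond=7.7308
(1,0): Delta=-0.7285 Bond=116.5800
(1,1): Delta=0.0000 Bond=0.0000
V0=0.1949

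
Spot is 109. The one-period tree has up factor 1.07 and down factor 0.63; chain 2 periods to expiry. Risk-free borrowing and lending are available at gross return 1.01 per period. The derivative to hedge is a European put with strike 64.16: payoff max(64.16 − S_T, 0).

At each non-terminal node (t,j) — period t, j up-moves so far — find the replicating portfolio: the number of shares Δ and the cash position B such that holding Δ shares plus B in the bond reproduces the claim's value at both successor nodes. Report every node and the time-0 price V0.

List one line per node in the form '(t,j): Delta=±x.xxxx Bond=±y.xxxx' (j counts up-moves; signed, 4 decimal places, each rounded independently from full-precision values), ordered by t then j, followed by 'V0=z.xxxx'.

Risk-neutral probability p* = (R−d)/(u−d) = (1.01−0.63)/(1.07−0.63) = 0.8636.
At expiry t=2: V(2,0)=20.8979, V(2,1)=0.0000, V(2,2)=0.0000
Node (1,0) S=68.6700: V=(p*·0.0000+(1−p*)·20.8979)/1.01=2.8215; Δ=(0.0000−20.8979)/(73.4769−43.2621)=-0.6916; B=V−Δ·S=50.3167
Node (1,1) S=116.6300: V=(p*·0.0000+(1−p*)·0.0000)/1.01=0.0000; Δ=(0.0000−0.0000)/(124.7941−73.4769)=0.0000; B=V−Δ·S=0.0000
Node (0,0) S=109.0000: V=(p*·0.0000+(1−p*)·2.8215)/1.01=0.3809; Δ=(0.0000−2.8215)/(116.6300−68.6700)=-0.0588; B=V−Δ·S=6.7934
Each (Δ,B) replicates both successor values, so the strategy is self-financing and V0 is arbitrage-free.

(0,0): Delta=-0.0588 Bond=6.7934
(1,0): Delta=-0.6916 Bond=50.3167
(1,1): Delta=0.0000 Bond=0.0000
V0=0.3809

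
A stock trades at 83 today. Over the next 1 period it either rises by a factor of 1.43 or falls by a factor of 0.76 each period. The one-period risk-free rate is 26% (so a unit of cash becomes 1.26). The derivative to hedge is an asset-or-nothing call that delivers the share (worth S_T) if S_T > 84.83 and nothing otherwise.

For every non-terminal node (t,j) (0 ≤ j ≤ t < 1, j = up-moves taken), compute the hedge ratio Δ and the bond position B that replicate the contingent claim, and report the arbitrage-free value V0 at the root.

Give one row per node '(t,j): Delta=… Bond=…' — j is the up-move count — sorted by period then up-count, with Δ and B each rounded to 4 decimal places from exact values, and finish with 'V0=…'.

The replicating-portfolio and risk-neutral prices coincide; use p* = (1.26−0.76)/(1.43−0.76) = 0.7463 for the latter.
Terminal payoffs: V(1,0)=0.0000, V(1,1)=118.6900
Node (0,0) S=83.0000: V=(p*·118.6900+(1−p*)·0.0000)/1.26=70.2973; Δ=(118.6900−0.0000)/(118.6900−63.0800)=2.1343; B=V−Δ·S=-106.8519
The time-0 hedge costs 70.2973, which is the no-arbitrage price.

(0,0): Delta=2.1343 Bond=-106.8519
V0=70.2973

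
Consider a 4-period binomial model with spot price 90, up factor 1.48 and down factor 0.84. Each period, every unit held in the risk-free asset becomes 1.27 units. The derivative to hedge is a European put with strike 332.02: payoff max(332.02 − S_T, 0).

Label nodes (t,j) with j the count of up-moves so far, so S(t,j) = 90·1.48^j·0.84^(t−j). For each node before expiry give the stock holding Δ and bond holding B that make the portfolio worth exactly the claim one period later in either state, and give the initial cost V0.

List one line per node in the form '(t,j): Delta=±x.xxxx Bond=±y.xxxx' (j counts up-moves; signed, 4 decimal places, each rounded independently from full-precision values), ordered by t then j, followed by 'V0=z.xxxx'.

Under the risk-neutral measure, an up-move has probability p* = (R−d)/(u−d) = 0.6719 and values discount at R = 1.27.
Terminal payoffs: V(4,0)=287.2116, V(4,1)=253.0718, V(4,2)=192.9208, V(4,3)=86.9405, V(4,4)=0.0000
(3,0): S=53.3434. Δ = (V_up−V_dn)/(S_up−S_dn) = (253.0718−287.2116)/(78.9482−44.8084) = -1.0000. V = [p*·253.0718 + (1−p*)·287.2116]/1.27 = 208.0897. B = V − Δ·S = 261.4331.
(3,1): S=93.9859. Δ = (V_up−V_dn)/(S_up−S_dn) = (192.9208−253.0718)/(139.0992−78.9482) = -1.0000. V = [p*·192.9208 + (1−p*)·253.0718]/1.27 = 167.4472. B = V − Δ·S = 261.4331.
(3,2): S=165.5942. Δ = (V_up−V_dn)/(S_up−S_dn) = (86.9405−192.9208)/(245.0795−139.0992) = -1.0000. V = [p*·86.9405 + (1−p*)·192.9208]/1.27 = 95.8388. B = V − Δ·S = 261.4331.
(3,3): S=291.7613. Δ = (V_up−V_dn)/(S_up−S_dn) = (0.0000−86.9405)/(431.8067−245.0795) = -0.4656. V = [p*·0.0000 + (1−p*)·86.9405]/1.27 = 22.4625. B = V − Δ·S = 158.3071.
(2,0): S=63.5040. Δ = (V_up−V_dn)/(S_up−S_dn) = (167.4472−208.0897)/(93.9859−53.3434) = -1.0000. V = [p*·167.4472 + (1−p*)·208.0897]/1.27 = 142.3488. B = V − Δ·S = 205.8528.
(2,1): S=111.8880. Δ = (V_up−V_dn)/(S_up−S_dn) = (95.8388−167.4472)/(165.5942−93.9859) = -1.0000. V = [p*·95.8388 + (1−p*)·167.4472]/1.27 = 93.9648. B = V − Δ·S = 205.8528.
(2,2): S=197.1360. Δ = (V_up−V_dn)/(S_up−S_dn) = (22.4625−95.8388)/(291.7613−165.5942) = -0.5816. V = [p*·22.4625 + (1−p*)·95.8388]/1.27 = 36.6450. B = V − Δ·S = 151.2955.
(1,0): S=75.6000. Δ = (V_up−V_dn)/(S_up−S_dn) = (93.9648−142.3488)/(111.8880−63.5040) = -1.0000. V = [p*·93.9648 + (1−p*)·142.3488]/1.27 = 86.4888. B = V − Δ·S = 162.0888.
(1,1): S=133.2000. Δ = (V_up−V_dn)/(S_up−S_dn) = (36.6450−93.9648)/(197.1360−111.8880) = -0.6724. V = [p*·36.6450 + (1−p*)·93.9648]/1.27 = 43.6638. B = V − Δ·S = 133.2261.
(0,0): S=90.0000. Δ = (V_up−V_dn)/(S_up−S_dn) = (43.6638−86.4888)/(133.2000−75.6000) = -0.7435. V = [p*·43.6638 + (1−p*)·86.4888]/1.27 = 45.4455. B = V − Δ·S = 112.3596.
The time-0 hedge costs 45.4455, which is the no-arbitrage price.

(0,0): Delta=-0.7435 Bond=112.3596
(1,0): Delta=-1.0000 Bond=162.0888
(1,1): Delta=-0.6724 Bond=133.2261
(2,0): Delta=-1.0000 Bond=205.8528
(2,1): Delta=-1.0000 Bond=205.8528
(2,2): Delta=-0.5816 Bond=151.2955
(3,0): Delta=-1.0000 Bond=261.4331
(3,1): Delta=-1.0000 Bond=261.4331
(3,2): Delta=-1.0000 Bond=261.4331
(3,3): Delta=-0.4656 Bond=158.3071
V0=45.4455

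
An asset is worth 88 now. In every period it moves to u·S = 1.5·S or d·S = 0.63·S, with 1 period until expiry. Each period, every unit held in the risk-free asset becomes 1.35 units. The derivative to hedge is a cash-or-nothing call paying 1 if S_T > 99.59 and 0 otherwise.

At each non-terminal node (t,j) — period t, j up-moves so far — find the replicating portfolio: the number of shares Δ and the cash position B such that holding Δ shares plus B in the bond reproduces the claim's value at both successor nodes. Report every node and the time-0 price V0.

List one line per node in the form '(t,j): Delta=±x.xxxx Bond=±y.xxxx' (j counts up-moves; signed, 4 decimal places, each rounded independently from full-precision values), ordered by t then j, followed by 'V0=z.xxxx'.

No-arbitrage ⇒ martingale measure with p* = (R−d)/(u−d) = 0.8276.
Payoff layer (t=1): V(1,0)=0.0000, V(1,1)=1.0000
  t=0,j=0: stock 88.0000 → up 132.0000 (V=1.0000), down 55.4400 (V=0.0000). Price 0.6130; hedge Δ=0.0131, bond B=-0.5364.
Check: Δ(0,0)·S0 + B(0,0) = 0.6130 = V0.

(0,0): Delta=0.0131 Bond=-0.5364
V0=0.6130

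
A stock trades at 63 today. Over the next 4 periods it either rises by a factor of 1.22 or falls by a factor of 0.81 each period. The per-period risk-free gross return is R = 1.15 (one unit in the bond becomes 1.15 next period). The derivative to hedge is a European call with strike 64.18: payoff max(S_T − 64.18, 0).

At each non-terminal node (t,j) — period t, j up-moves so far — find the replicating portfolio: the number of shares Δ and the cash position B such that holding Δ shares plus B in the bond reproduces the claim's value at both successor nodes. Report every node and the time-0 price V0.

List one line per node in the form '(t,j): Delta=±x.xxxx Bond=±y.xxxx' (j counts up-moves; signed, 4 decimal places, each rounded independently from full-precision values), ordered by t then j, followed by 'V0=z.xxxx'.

(0,0): Delta=0.9363 Bond=-32.2586
(1,0): Delta=0.7079 Bond=-25.4436
(1,1): Delta=0.9675 Bond=-39.4967
(2,0): Delta=0.0000 Bond=0.0000
(2,1): Delta=0.8047 Bond=-35.2843
(2,2): Delta=0.9897 Bond=-47.5082
(3,0): Delta=0.0000 Bond=0.0000
(3,1): Delta=0.0000 Bond=0.0000
(3,2): Delta=0.9146 Bond=-48.9311
(3,3): Delta=1.0000 Bond=-55.8087
V0=26.7259

Under the risk-neutral measure, an up-move has probability p* = (R−d)/(u−d) = 0.8293 and values discount at R = 1.15.
Payoff layer (t=4): V(4,0)=0.0000, V(4,1)=0.0000, V(4,2)=0.0000, V(4,3)=28.4827, V(4,4)=75.3861
Node (3,0) S=33.4808: V=(p*·0.0000+(1−p*)·0.0000)/1.15=0.0000; Δ=(0.0000−0.0000)/(40.8466−27.1194)=0.0000; B=V−Δ·S=0.0000
Node (3,1) S=50.4278: V=(p*·0.0000+(1−p*)·0.0000)/1.15=0.0000; Δ=(0.0000−0.0000)/(61.5220−40.8466)=0.0000; B=V−Δ·S=0.0000
Node (3,2) S=75.9531: V=(p*·28.4827+(1−p*)·0.0000)/1.15=20.5390; Δ=(28.4827−0.0000)/(92.6627−61.5220)=0.9146; B=V−Δ·S=-48.9311
Node (3,3) S=114.3984: V=(p*·75.3861+(1−p*)·28.4827)/1.15=58.5897; Δ=(75.3861−28.4827)/(139.5661−92.6627)=1.0000; B=V−Δ·S=-55.8087
Node (2,0) S=41.3343: V=(p*·0.0000+(1−p*)·0.0000)/1.15=0.0000; Δ=(0.0000−0.0000)/(50.4278−33.4808)=0.0000; B=V−Δ·S=0.0000
Node (2,1) S=62.2566: V=(p*·20.5390+(1−p*)·0.0000)/1.15=14.8107; Δ=(20.5390−0.0000)/(75.9531−50.4278)=0.8047; B=V−Δ·S=-35.2843
Node (2,2) S=93.7692: V=(p*·58.5897+(1−p*)·20.5390)/1.15=45.2985; Δ=(58.5897−20.5390)/(114.3984−75.9531)=0.9897; B=V−Δ·S=-47.5082
Node (1,0) S=51.0300: V=(p*·14.8107+(1−p*)·0.0000)/1.15=10.6800; Δ=(14.8107−0.0000)/(62.2566−41.3343)=0.7079; B=V−Δ·S=-25.4436
Node (1,1) S=76.8600: V=(p*·45.2985+(1−p*)·14.8107)/1.15=34.8637; Δ=(45.2985−14.8107)/(93.7692−62.2566)=0.9675; B=V−Δ·S=-39.4967
Node (0,0) S=63.0000: V=(p*·34.8637+(1−p*)·10.6800)/1.15=26.7259; Δ=(34.8637−10.6800)/(76.8600−51.0300)=0.9363; B=V−Δ·S=-32.2586
Self-financing check: at every node Δ·S+B equals the discounted successor values.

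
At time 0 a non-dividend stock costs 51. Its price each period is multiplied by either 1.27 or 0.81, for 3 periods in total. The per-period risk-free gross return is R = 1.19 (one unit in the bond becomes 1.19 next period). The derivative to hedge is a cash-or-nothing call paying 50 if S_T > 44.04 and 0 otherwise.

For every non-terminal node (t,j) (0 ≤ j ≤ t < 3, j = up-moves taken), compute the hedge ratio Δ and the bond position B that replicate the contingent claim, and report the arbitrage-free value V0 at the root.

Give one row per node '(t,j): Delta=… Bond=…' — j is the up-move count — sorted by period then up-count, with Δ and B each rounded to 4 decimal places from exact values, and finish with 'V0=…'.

Since d<R<u, set p* = (R−d)/(u−d) = 0.8261; price each node as the discounted p*-expectation of its children.
Terminal payoffs: V(3,0)=0.0000, V(3,1)=0.0000, V(3,2)=50.0000, V(3,3)=50.0000
Node (2,0) S=33.4611: V=(p*·0.0000+(1−p*)·0.0000)/1.19=0.0000; Δ=(0.0000−0.0000)/(42.4956−27.1035)=0.0000; B=V−Δ·S=0.0000
Node (2,1) S=52.4637: V=(p*·50.0000+(1−p*)·0.0000)/1.19=34.7095; Δ=(50.0000−0.0000)/(66.6289−42.4956)=2.0718; B=V−Δ·S=-73.9861
Node (2,2) S=82.2579: V=(p*·50.0000+(1−p*)·50.0000)/1.19=42.0168; Δ=(50.0000−50.0000)/(104.4675−66.6289)=0.0000; B=V−Δ·S=42.0168
Node (1,0) S=41.3100: V=(p*·34.7095+(1−p*)·0.0000)/1.19=24.0950; Δ=(34.7095−0.0000)/(52.4637−33.4611)=1.8266; B=V−Δ·S=-51.3605
Node (1,1) S=64.7700: V=(p*·42.0168+(1−p*)·34.7095)/1.19=34.2403; Δ=(42.0168−34.7095)/(82.2579−52.4637)=0.2453; B=V−Δ·S=18.3549
Node (0,0) S=51.0000: V=(p*·34.2403+(1−p*)·24.0950)/1.19=27.2907; Δ=(34.2403−24.0950)/(64.7700−41.3100)=0.4325; B=V−Δ·S=5.2357
The time-0 hedge costs 27.2907, which is the no-arbitrage price.

(0,0): Delta=0.4325 Bond=5.2357
(1,0): Delta=1.8266 Bond=-51.3605
(1,1): Delta=0.2453 Bond=18.3549
(2,0): Delta=0.0000 Bond=0.0000
(2,1): Delta=2.0718 Bond=-73.9861
(2,2): Delta=0.0000 Bond=42.0168
V0=27.2907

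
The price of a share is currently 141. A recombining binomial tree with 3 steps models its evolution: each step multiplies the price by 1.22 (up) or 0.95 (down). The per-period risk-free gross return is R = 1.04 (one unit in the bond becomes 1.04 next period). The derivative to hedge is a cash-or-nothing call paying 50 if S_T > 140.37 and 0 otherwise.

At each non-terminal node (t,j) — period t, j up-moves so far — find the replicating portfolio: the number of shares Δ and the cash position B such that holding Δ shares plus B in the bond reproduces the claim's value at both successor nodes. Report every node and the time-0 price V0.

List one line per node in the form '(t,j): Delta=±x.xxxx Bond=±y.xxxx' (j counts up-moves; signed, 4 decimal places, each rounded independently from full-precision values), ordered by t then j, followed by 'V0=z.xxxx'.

Since d<R<u, set p* = (R−d)/(u−d) = 0.3333; price each node as the discounted p*-expectation of its children.
Terminal payoffs: V(3,0)=0.0000, V(3,1)=50.0000, V(3,2)=50.0000, V(3,3)=50.0000
  t=2,j=0: stock 127.2525 → up 155.2481 (V=50.0000), down 120.8899 (V=0.0000). Price 16.0256; hedge Δ=1.4553, bond B=-169.1595.
  t=2,j=1: stock 163.4190 → up 199.3712 (V=50.0000), down 155.2481 (V=50.0000). Price 48.0769; hedge Δ=0.0000, bond B=48.0769.
  t=2,j=2: stock 209.8644 → up 256.0346 (V=50.0000), down 199.3712 (V=50.0000). Price 48.0769; hedge Δ=0.0000, bond B=48.0769.
  t=1,j=0: stock 133.9500 → up 163.4190 (V=48.0769), down 127.2525 (V=16.0256). Price 25.6821; hedge Δ=0.8862, bond B=-93.0263.
  t=1,j=1: stock 172.0200 → up 209.8644 (V=48.0769), down 163.4190 (V=48.0769). Price 46.2278; hedge Δ=0.0000, bond B=46.2278.
  t=0,j=0: stock 141.0000 → up 172.0200 (V=46.2278), down 133.9500 (V=25.6821). Price 31.2795; hedge Δ=0.5397, bond B=-44.8157.
Root portfolio cost Δ·141+B reproduces V0=31.2795.

(0,0): Delta=0.5397 Bond=-44.8157
(1,0): Delta=0.8862 Bond=-93.0263
(1,1): Delta=0.0000 Bond=46.2278
(2,0): Delta=1.4553 Bond=-169.1595
(2,1): Delta=0.0000 Bond=48.0769
(2,2): Delta=0.0000 Bond=48.0769
V0=31.2795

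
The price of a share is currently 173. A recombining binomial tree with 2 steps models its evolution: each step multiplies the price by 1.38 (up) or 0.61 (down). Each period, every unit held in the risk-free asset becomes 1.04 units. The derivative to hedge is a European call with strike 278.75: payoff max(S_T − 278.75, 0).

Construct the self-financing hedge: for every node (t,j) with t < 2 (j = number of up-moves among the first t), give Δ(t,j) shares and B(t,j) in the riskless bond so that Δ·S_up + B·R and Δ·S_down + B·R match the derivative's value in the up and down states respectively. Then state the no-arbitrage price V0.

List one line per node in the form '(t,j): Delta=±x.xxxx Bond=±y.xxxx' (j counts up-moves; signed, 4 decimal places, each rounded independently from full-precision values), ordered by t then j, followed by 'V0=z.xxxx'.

Since d<R<u, set p* = (R−d)/(u−d) = 0.5584; price each node as the discounted p*-expectation of its children.
At expiry t=2: V(2,0)=0.0000, V(2,1)=0.0000, V(2,2)=50.7112
  t=1,j=0: stock 105.5300 → up 145.6314 (V=0.0000), down 64.3733 (V=0.0000). Price 0.0000; hedge Δ=0.0000, bond B=0.0000.
  t=1,j=1: stock 238.7400 → up 329.4612 (V=50.7112), down 145.6314 (V=0.0000). Price 27.2300; hedge Δ=0.2759, bond B=-38.6287.
  t=0,j=0: stock 173.0000 → up 238.7400 (V=27.2300), down 105.5300 (V=0.0000). Price 14.6215; hedge Δ=0.2044, bond B=-20.7422.
The time-0 hedge costs 14.6215, which is the no-arbitrage price.

(0,0): Delta=0.2044 Bond=-20.7422
(1,0): Delta=0.0000 Bond=0.0000
(1,1): Delta=0.2759 Bond=-38.6287
V0=14.6215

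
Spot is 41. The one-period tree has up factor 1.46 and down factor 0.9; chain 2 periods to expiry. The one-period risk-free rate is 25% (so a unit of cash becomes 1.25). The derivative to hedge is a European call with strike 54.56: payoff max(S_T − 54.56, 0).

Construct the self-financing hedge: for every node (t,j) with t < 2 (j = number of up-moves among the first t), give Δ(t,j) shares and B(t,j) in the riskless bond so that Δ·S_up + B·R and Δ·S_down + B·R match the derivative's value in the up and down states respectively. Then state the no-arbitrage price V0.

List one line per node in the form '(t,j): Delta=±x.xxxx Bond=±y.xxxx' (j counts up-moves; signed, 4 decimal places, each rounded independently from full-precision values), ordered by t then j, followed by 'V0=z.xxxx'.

(0,0): Delta=0.7151 Bond=-21.1086
(1,0): Delta=0.0000 Bond=0.0000
(1,1): Delta=0.9795 Bond=-42.2172
V0=8.2089

Under the risk-neutral measure, an up-move has probability p* = (R−d)/(u−d) = 0.6250 and values discount at R = 1.25.
Terminal values V(2,·): V(2,0)=0.0000, V(2,1)=0.0000, V(2,2)=32.8356
  t=1,j=0: stock 36.9000 → up 53.8740 (V=0.0000), down 33.2100 (V=0.0000). Price 0.0000; hedge Δ=0.0000, bond B=0.0000.
  t=1,j=1: stock 59.8600 → up 87.3956 (V=32.8356), down 53.8740 (V=0.0000). Price 16.4178; hedge Δ=0.9795, bond B=-42.2172.
  t=0,j=0: stock 41.0000 → up 59.8600 (V=16.4178), down 36.9000 (V=0.0000). Price 8.2089; hedge Δ=0.7151, bond B=-21.1086.
The time-0 hedge costs 8.2089, which is the no-arbitrage price.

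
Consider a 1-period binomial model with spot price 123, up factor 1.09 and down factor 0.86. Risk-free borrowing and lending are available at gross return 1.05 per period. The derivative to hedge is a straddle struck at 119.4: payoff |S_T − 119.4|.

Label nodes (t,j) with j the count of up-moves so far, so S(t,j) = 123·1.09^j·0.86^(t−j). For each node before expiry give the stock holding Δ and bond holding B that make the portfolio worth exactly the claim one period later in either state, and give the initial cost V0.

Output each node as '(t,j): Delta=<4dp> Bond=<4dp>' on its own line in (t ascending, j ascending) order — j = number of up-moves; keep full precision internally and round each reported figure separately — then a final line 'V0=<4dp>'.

(0,0): Delta=0.0371 Bond=9.2323
V0=13.7975

The replicating-portfolio and risk-neutral prices coincide; use p* = (1.05−0.86)/(1.09−0.86) = 0.8261 for the latter.
Terminal payoffs: V(1,0)=13.6200, V(1,1)=14.6700
Node (0,0) S=123.0000: V=(p*·14.6700+(1−p*)·13.6200)/1.05=13.7975; Δ=(14.6700−13.6200)/(134.0700−105.7800)=0.0371; B=V−Δ·S=9.2323
The time-0 hedge costs 13.7975, which is the no-arbitrage price.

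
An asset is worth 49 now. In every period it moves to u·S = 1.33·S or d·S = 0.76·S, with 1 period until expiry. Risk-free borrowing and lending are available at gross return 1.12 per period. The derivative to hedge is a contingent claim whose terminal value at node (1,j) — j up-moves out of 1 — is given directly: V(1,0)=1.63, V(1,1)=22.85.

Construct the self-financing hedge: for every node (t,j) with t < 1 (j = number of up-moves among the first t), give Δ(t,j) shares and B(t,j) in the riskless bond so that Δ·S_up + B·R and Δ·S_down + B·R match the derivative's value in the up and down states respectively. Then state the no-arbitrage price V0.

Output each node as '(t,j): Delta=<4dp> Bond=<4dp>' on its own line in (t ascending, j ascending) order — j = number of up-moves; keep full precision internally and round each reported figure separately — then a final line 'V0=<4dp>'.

Under the risk-neutral measure, an up-move has probability p* = (R−d)/(u−d) = 0.6316 and values discount at R = 1.12.
Terminal payoffs: V(1,0)=1.6300, V(1,1)=22.8500
  t=0,j=0: stock 49.0000 → up 65.1700 (V=22.8500), down 37.2400 (V=1.6300). Price 13.4215; hedge Δ=0.7598, bond B=-23.8065.
Self-financing check: at every node Δ·S+B equals the discounted successor values.

(0,0): Delta=0.7598 Bond=-23.8065
V0=13.4215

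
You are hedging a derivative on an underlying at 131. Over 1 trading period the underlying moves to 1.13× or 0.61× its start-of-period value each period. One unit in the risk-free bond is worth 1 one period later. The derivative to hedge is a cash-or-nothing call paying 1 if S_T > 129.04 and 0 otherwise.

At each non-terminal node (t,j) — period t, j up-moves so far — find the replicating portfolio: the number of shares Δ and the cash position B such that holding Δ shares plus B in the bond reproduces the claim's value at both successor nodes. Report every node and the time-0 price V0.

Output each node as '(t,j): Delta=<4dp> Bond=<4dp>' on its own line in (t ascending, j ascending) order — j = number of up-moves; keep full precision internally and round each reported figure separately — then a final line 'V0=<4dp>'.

Since d<R<u, set p* = (R−d)/(u−d) = 0.7500; price each node as the discounted p*-expectation of its children.
Terminal payoffs: V(1,0)=0.0000, V(1,1)=1.0000
  t=0,j=0: stock 131.0000 → up 148.0300 (V=1.0000), down 79.9100 (V=0.0000). Price 0.7500; hedge Δ=0.0147, bond B=-1.1731.
Each (Δ,B) replicates both successor values, so the strategy is self-financing and V0 is arbitrage-free.

(0,0): Delta=0.0147 Bond=-1.1731
V0=0.7500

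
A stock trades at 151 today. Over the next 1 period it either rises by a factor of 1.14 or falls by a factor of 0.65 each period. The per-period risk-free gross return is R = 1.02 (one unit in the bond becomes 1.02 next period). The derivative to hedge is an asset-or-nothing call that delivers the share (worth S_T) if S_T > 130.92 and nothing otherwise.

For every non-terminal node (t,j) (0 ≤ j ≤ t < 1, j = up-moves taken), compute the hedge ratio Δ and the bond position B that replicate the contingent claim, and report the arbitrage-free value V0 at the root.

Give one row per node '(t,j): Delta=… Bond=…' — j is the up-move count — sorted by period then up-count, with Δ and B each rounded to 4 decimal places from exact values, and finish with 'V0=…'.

Risk-neutral probability p* = (R−d)/(u−d) = (1.02−0.65)/(1.14−0.65) = 0.7551.
Terminal payoffs: V(1,0)=0.0000, V(1,1)=172.1400
  t=0,j=0: stock 151.0000 → up 172.1400 (V=172.1400), down 98.1500 (V=0.0000). Price 127.4346; hedge Δ=2.3265, bond B=-223.8715.
Root portfolio cost Δ·151+B reproduces V0=127.4346.

(0,0): Delta=2.3265 Bond=-223.8715
V0=127.4346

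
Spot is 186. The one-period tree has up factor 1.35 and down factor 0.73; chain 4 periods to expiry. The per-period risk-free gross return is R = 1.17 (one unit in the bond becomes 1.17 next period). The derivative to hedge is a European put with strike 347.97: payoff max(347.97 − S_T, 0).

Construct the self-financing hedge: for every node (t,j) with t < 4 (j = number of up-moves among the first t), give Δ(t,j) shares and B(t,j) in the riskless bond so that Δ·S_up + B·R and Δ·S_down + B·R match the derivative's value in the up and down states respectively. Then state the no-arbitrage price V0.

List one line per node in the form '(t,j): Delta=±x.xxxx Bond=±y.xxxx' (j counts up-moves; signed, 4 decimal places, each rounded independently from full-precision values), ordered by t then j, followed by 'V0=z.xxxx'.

No-arbitrage ⇒ martingale measure with p* = (R−d)/(u−d) = 0.7097.
At expiry t=4: V(4,0)=295.1493, V(4,1)=250.2878, V(4,2)=167.3249, V(4,3)=13.9003, V(4,4)=0.0000
(3,0): S=72.3572. Δ = (V_up−V_dn)/(S_up−S_dn) = (250.2878−295.1493)/(97.6822−52.8207) = -1.0000. V = [p*·250.2878 + (1−p*)·295.1493]/1.17 = 225.0531. B = V − Δ·S = 297.4103.
(3,1): S=133.8112. Δ = (V_up−V_dn)/(S_up−S_dn) = (167.3249−250.2878)/(180.6451−97.6822) = -1.0000. V = [p*·167.3249 + (1−p*)·250.2878]/1.17 = 163.5991. B = V − Δ·S = 297.4103.
(3,2): S=247.4591. Δ = (V_up−V_dn)/(S_up−S_dn) = (13.9003−167.3249)/(334.0697−180.6451) = -1.0000. V = [p*·13.9003 + (1−p*)·167.3249]/1.17 = 49.9512. B = V − Δ·S = 297.4103.
(3,3): S=457.6298. Δ = (V_up−V_dn)/(S_up−S_dn) = (0.0000−13.9003)/(617.8002−334.0697) = -0.0490. V = [p*·0.0000 + (1−p*)·13.9003]/1.17 = 3.4492. B = V − Δ·S = 25.8690.
(2,0): S=99.1194. Δ = (V_up−V_dn)/(S_up−S_dn) = (163.5991−225.0531)/(133.8112−72.3572) = -1.0000. V = [p*·163.5991 + (1−p*)·225.0531]/1.17 = 155.0774. B = V − Δ·S = 254.1968.
(2,1): S=183.3030. Δ = (V_up−V_dn)/(S_up−S_dn) = (49.9512−163.5991)/(247.4591−133.8112) = -1.0000. V = [p*·49.9512 + (1−p*)·163.5991]/1.17 = 70.8938. B = V − Δ·S = 254.1968.
(2,2): S=338.9850. Δ = (V_up−V_dn)/(S_up−S_dn) = (3.4492−49.9512)/(457.6298−247.4591) = -0.2213. V = [p*·3.4492 + (1−p*)·49.9512]/1.17 = 14.4870. B = V − Δ·S = 89.4902.
(1,0): S=135.7800. Δ = (V_up−V_dn)/(S_up−S_dn) = (70.8938−155.0774)/(183.3030−99.1194) = -1.0000. V = [p*·70.8938 + (1−p*)·155.0774]/1.17 = 81.4822. B = V − Δ·S = 217.2622.
(1,1): S=251.1000. Δ = (V_up−V_dn)/(S_up−S_dn) = (14.4870−70.8938)/(338.9850−183.3030) = -0.3623. V = [p*·14.4870 + (1−p*)·70.8938]/1.17 = 26.3788. B = V − Δ·S = 117.3575.
(0,0): S=186.0000. Δ = (V_up−V_dn)/(S_up−S_dn) = (26.3788−81.4822)/(251.1000−135.7800) = -0.4778. V = [p*·26.3788 + (1−p*)·81.4822]/1.17 = 36.2193. B = V − Δ·S = 125.0958.
The time-0 hedge costs 36.2193, which is the no-arbitrage price.

(0,0): Delta=-0.4778 Bond=125.0958
(1,0): Delta=-1.0000 Bond=217.2622
(1,1): Delta=-0.3623 Bond=117.3575
(2,0): Delta=-1.0000 Bond=254.1968
(2,1): Delta=-1.0000 Bond=254.1968
(2,2): Delta=-0.2213 Bond=89.4902
(3,0): Delta=-1.0000 Bond=297.4103
(3,1): Delta=-1.0000 Bond=297.4103
(3,2): Delta=-1.0000 Bond=297.4103
(3,3): Delta=-0.0490 Bond=25.8690
V0=36.2193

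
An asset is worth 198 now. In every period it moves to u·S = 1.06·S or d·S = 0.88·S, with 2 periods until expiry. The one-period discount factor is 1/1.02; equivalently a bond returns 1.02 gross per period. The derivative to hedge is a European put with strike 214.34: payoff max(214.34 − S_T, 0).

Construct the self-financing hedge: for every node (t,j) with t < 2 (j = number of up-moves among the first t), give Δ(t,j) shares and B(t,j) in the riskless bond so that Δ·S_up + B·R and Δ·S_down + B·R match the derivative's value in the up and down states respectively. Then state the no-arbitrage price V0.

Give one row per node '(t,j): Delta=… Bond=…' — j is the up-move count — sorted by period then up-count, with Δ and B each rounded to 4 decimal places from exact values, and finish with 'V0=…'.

(0,0): Delta=-0.8260 Bond=176.2930
(1,0): Delta=-1.0000 Bond=210.1373
(1,1): Delta=-0.7847 Bond=171.1565
V0=12.7457

The replicating-portfolio and risk-neutral prices coincide; use p* = (1.02−0.88)/(1.06−0.88) = 0.7778 for the latter.
Payoff layer (t=2): V(2,0)=61.0088, V(2,1)=29.6456, V(2,2)=0.0000
(1,0): S=174.2400. Δ = (V_up−V_dn)/(S_up−S_dn) = (29.6456−61.0088)/(184.6944−153.3312) = -1.0000. V = [p*·29.6456 + (1−p*)·61.0088]/1.02 = 35.8973. B = V − Δ·S = 210.1373.
(1,1): S=209.8800. Δ = (V_up−V_dn)/(S_up−S_dn) = (0.0000−29.6456)/(222.4728−184.6944) = -0.7847. V = [p*·0.0000 + (1−p*)·29.6456]/1.02 = 6.4587. B = V − Δ·S = 171.1565.
(0,0): S=198.0000. Δ = (V_up−V_dn)/(S_up−S_dn) = (6.4587−35.8973)/(209.8800−174.2400) = -0.8260. V = [p*·6.4587 + (1−p*)·35.8973]/1.02 = 12.7457. B = V − Δ·S = 176.2930.
Root portfolio cost Δ·198+B reproduces V0=12.7457.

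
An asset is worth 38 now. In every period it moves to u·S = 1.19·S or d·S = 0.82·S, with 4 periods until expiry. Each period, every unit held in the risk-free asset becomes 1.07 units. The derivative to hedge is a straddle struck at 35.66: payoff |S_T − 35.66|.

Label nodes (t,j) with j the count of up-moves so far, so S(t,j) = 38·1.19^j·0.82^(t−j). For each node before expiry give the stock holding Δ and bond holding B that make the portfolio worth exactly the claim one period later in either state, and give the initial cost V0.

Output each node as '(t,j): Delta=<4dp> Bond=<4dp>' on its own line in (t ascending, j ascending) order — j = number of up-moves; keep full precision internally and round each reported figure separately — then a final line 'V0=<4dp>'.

(0,0): Delta=0.7037 Bond=-14.1248
(1,0): Delta=0.1641 Bond=1.7009
(1,1): Delta=0.8822 Bond=-23.1845
(2,0): Delta=-0.9301 Bond=29.7786
(2,1): Delta=0.5260 Bond=-11.6002
(2,2): Delta=1.0000 Bond=-31.1468
(3,0): Delta=-1.0000 Bond=33.3271
(3,1): Delta=-0.9070 Bond=31.1604
(3,2): Delta=1.0000 Bond=-33.3271
(3,3): Delta=1.0000 Bond=-33.3271
V0=12.6162

Risk-neutral probability p* = (R−d)/(u−d) = (1.07−0.82)/(1.19−0.82) = 0.6757.
Payoff layer (t=4): V(4,0)=18.4794, V(4,1)=10.7271, V(4,2)=0.5231, V(4,3)=16.8496, V(4,4)=40.5429
Node (3,0) S=20.9520: V=(p*·10.7271+(1−p*)·18.4794)/1.07=12.3751; Δ=(10.7271−18.4794)/(24.9329−17.1806)=-1.0000; B=V−Δ·S=33.3271
Node (3,1) S=30.4059: V=(p*·0.5231+(1−p*)·10.7271)/1.07=3.5818; Δ=(0.5231−10.7271)/(36.1831−24.9329)=-0.9070; B=V−Δ·S=31.1604
Node (3,2) S=44.1257: V=(p*·16.8496+(1−p*)·0.5231)/1.07=10.7986; Δ=(16.8496−0.5231)/(52.5096−36.1831)=1.0000; B=V−Δ·S=-33.3271
Node (3,3) S=64.0360: V=(p*·40.5429+(1−p*)·16.8496)/1.07=30.7089; Δ=(40.5429−16.8496)/(76.2029−52.5096)=1.0000; B=V−Δ·S=-33.3271
Node (2,0) S=25.5512: V=(p*·3.5818+(1−p*)·12.3751)/1.07=6.0128; Δ=(3.5818−12.3751)/(30.4059−20.9520)=-0.9301; B=V−Δ·S=29.7786
Node (2,1) S=37.0804: V=(p*·10.7986+(1−p*)·3.5818)/1.07=7.9047; Δ=(10.7986−3.5818)/(44.1257−30.4059)=0.5260; B=V−Δ·S=-11.6002
Node (2,2) S=53.8118: V=(p*·30.7089+(1−p*)·10.7986)/1.07=22.6650; Δ=(30.7089−10.7986)/(64.0360−44.1257)=1.0000; B=V−Δ·S=-31.1468
Node (1,0) S=31.1600: V=(p*·7.9047+(1−p*)·6.0128)/1.07=6.8141; Δ=(7.9047−6.0128)/(37.0804−25.5512)=0.1641; B=V−Δ·S=1.7009
Node (1,1) S=45.2200: V=(p*·22.6650+(1−p*)·7.9047)/1.07=16.7083; Δ=(22.6650−7.9047)/(53.8118−37.0804)=0.8822; B=V−Δ·S=-23.1845
Node (0,0) S=38.0000: V=(p*·16.7083+(1−p*)·6.8141)/1.07=12.6162; Δ=(16.7083−6.8141)/(45.2200−31.1600)=0.7037; B=V−Δ·S=-14.1248
Root portfolio cost Δ·38+B reproduces V0=12.6162.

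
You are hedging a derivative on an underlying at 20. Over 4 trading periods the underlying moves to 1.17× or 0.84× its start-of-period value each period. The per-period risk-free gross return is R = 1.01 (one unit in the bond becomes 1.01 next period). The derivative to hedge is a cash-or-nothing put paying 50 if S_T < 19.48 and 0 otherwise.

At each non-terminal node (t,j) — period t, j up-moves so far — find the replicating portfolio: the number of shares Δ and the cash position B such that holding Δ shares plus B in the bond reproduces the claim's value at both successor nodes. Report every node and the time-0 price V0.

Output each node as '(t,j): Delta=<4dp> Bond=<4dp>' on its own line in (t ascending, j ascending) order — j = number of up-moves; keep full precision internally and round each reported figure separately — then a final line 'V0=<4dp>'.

No-arbitrage ⇒ martingale measure with p* = (R−d)/(u−d) = 0.5152.
Terminal values V(4,·): V(4,0)=50.0000, V(4,1)=50.0000, V(4,2)=50.0000, V(4,3)=0.0000, V(4,4)=0.0000
  t=3,j=0: stock 11.8541 → up 13.8693 (V=50.0000), down 9.9574 (V=50.0000). Price 49.5050; hedge Δ=0.0000, bond B=49.5050.
  t=3,j=1: stock 16.5110 → up 19.3179 (V=50.0000), down 13.8693 (V=50.0000). Price 49.5050; hedge Δ=0.0000, bond B=49.5050.
  t=3,j=2: stock 22.9975 → up 26.9071 (V=0.0000), down 19.3179 (V=50.0000). Price 24.0024; hedge Δ=-6.5883, bond B=175.5176.
  t=3,j=3: stock 32.0323 → up 37.4777 (V=0.0000), down 26.9071 (V=0.0000). Price 0.0000; hedge Δ=0.0000, bond B=0.0000.
  t=2,j=0: stock 14.1120 → up 16.5110 (V=49.5050), down 11.8541 (V=49.5050). Price 49.0148; hedge Δ=0.0000, bond B=49.0148.
  t=2,j=1: stock 19.6560 → up 22.9975 (V=24.0024), down 16.5110 (V=49.5050). Price 36.0072; hedge Δ=-3.9316, bond B=113.2877.
  t=2,j=2: stock 27.3780 → up 32.0323 (V=0.0000), down 22.9975 (V=24.0024). Price 11.5223; hedge Δ=-2.6567, bond B=84.2569.
  t=1,j=0: stock 16.8000 → up 19.6560 (V=36.0072), down 14.1120 (V=49.0148). Price 41.8950; hedge Δ=-2.3462, bond B=81.3119.
  t=1,j=1: stock 23.4000 → up 27.3780 (V=11.5223), down 19.6560 (V=36.0072). Price 23.1621; hedge Δ=-3.1708, bond B=97.3588.
  t=0,j=0: stock 20.0000 → up 23.4000 (V=23.1621), down 16.8000 (V=41.8950). Price 31.9255; hedge Δ=-2.8383, bond B=88.6916.
Each (Δ,B) replicates both successor values, so the strategy is self-financing and V0 is arbitrage-free.

(0,0): Delta=-2.8383 Bond=88.6916
(1,0): Delta=-2.3462 Bond=81.3119
(1,1): Delta=-3.1708 Bond=97.3588
(2,0): Delta=0.0000 Bond=49.0148
(2,1): Delta=-3.9316 Bond=113.2877
(2,2): Delta=-2.6567 Bond=84.2569
(3,0): Delta=0.0000 Bond=49.5050
(3,1): Delta=0.0000 Bond=49.5050
(3,2): Delta=-6.5883 Bond=175.5176
(3,3): Delta=0.0000 Bond=0.0000
V0=31.9255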